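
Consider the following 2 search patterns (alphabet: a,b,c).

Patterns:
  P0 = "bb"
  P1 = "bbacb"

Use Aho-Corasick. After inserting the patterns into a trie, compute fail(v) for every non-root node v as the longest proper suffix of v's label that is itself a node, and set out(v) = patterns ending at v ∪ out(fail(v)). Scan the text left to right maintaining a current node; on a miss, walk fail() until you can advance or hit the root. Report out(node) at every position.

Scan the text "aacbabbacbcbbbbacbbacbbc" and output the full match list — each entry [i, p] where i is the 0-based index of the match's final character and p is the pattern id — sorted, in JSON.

Construct AC machine:
Trie (insert patterns):
  0='ε' goto b→1
  1='b' goto b→2
  2='bb' goto a→3  ←P0
  3='bba' goto c→4
  4='bbac' goto b→5
  5='bbacb' goto ·  ←P1

BFS fail/out derivation:
  n1('b'): parent n0 fail=0; on 'b' 0 → fail=0;  out ∅∪∅=∅
  n2('bb'): parent n1 fail=0; on 'b' 0 → fail=1;  out {0}∪∅={0}
  n3('bba'): parent n2 fail=1; on 'a' 1→0 → fail=0;  out ∅∪∅=∅
  n4('bbac'): parent n3 fail=0; on 'c' 0 → fail=0;  out ∅∪∅=∅
  n5('bbacb'): parent n4 fail=0; on 'b' 0 → fail=1;  out {1}∪∅={1}

Scan:
i=0 'a': node 0→0
i=1 'a': node 0→0
i=2 'c': node 0→0
i=3 'b': node 0→1
i=4 'a': node 1→0 (via fail)
i=5 'b': node 0→1
i=6 'b': node 1→2  → match P0@[5:6]
i=7 'a': node 2→3
i=8 'c': node 3→4
i=9 'b': node 4→5  → match P1@[5:9]
i=10 'c': node 5→0 (via fail)
i=11 'b': node 0→1
i=12 'b': node 1→2  → match P0@[11:12]
i=13 'b': node 2→2 (via fail)  → match P0@[12:13]
i=14 'b': node 2→2 (via fail)  → match P0@[13:14]
i=15 'a': node 2→3
i=16 'c': node 3→4
i=17 'b': node 4→5  → match P1@[13:17]
i=18 'b': node 5→2 (via fail)  → match P0@[17:18]
i=19 'a': node 2→3
i=20 'c': node 3→4
i=21 'b': node 4→5  → match P1@[17:21]
i=22 'b': node 5→2 (via fail)  → match P0@[21:22]
i=23 'c': node 2→0 (via fail)

Result: [[6,0],[9,1],[12,0],[13,0],[14,0],[17,1],[18,0],[21,1],[22,0]]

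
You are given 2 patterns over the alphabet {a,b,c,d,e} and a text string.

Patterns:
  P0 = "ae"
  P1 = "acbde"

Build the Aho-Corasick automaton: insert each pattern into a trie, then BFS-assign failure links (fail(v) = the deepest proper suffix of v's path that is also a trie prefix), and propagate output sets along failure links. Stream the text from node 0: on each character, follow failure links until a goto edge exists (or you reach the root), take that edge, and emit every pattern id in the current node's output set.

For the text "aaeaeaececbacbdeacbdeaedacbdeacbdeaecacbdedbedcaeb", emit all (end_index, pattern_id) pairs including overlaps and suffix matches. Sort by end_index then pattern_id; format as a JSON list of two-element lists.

Build:
Trie nodes:
  0='ε' goto a→1
  1='a' goto c→3 e→2
  2='ae' goto ·  [P0 ends]
  3='ac' goto b→4
  4='acb' goto d→5
  5='acbd' goto e→6
  6='acbde' goto ·  [P1 ends]

Failure links (BFS by depth):
  fail(1) 'a': from fail(0)=0 chase 'a': 0 ⇒ 0;  out=∅∪out(0)=∅
  fail(2) 'ae': from fail(1)=0 chase 'e': 0 ⇒ 0;  out={0}∪out(0)={0}
  fail(3) 'ac': from fail(1)=0 chase 'c': 0 ⇒ 0;  out=∅∪out(0)=∅
  fail(4) 'acb': from fail(3)=0 chase 'b': 0 ⇒ 0;  out=∅∪out(0)=∅
  fail(5) 'acbd': from fail(4)=0 chase 'd': 0 ⇒ 0;  out=∅∪out(0)=∅
  fail(6) 'acbde': from fail(5)=0 chase 'e': 0 ⇒ 0;  out={1}∪out(0)={1}

Scan:
[0] read 'a'  n0⇒n1
[1] read 'a'  n1⇒n1 (via fail)
[2] read 'e'  n1⇒n2  → match P0@[1:2]
[3] read 'a'  n2⇒n1 (via fail)
[4] read 'e'  n1⇒n2  → match P0@[3:4]
[5] read 'a'  n2⇒n1 (via fail)
[6] read 'e'  n1⇒n2  → match P0@[5:6]
[7] read 'c'  n2⇒n0 (via fail)
[8] read 'e'  n0⇒n0
[9] read 'c'  n0⇒n0
[10] read 'b'  n0⇒n0
[11] read 'a'  n0⇒n1
[12] read 'c'  n1⇒n3
[13] read 'b'  n3⇒n4
[14] read 'd'  n4⇒n5
[15] read 'e'  n5⇒n6  → match P1@[11:15]
[16] read 'a'  n6⇒n1 (via fail)
[17] read 'c'  n1⇒n3
[18] read 'b'  n3⇒n4
[19] read 'd'  n4⇒n5
[20] read 'e'  n5⇒n6  → match P1@[16:20]
[21] read 'a'  n6⇒n1 (via fail)
[22] read 'e'  n1⇒n2  → match P0@[21:22]
[23] read 'd'  n2⇒n0 (via fail)
[24] read 'a'  n0⇒n1
[25] read 'c'  n1⇒n3
[26] read 'b'  n3⇒n4
[27] read 'd'  n4⇒n5
[28] read 'e'  n5⇒n6  → match P1@[24:28]
[29] read 'a'  n6⇒n1 (via fail)
[30] read 'c'  n1⇒n3
[31] read 'b'  n3⇒n4
[32] read 'd'  n4⇒n5
[33] read 'e'  n5⇒n6  → match P1@[29:33]
[34] read 'a'  n6⇒n1 (via fail)
[35] read 'e'  n1⇒n2  → match P0@[34:35]
[36] read 'c'  n2⇒n0 (via fail)
[37] read 'a'  n0⇒n1
[38] read 'c'  n1⇒n3
[39] read 'b'  n3⇒n4
[40] read 'd'  n4⇒n5
[41] read 'e'  n5⇒n6  → match P1@[37:41]
[42] read 'd'  n6⇒n0 (via fail)
[43] read 'b'  n0⇒n0
[44] read 'e'  n0⇒n0
[45] read 'd'  n0⇒n0
[46] read 'c'  n0⇒n0
[47] read 'a'  n0⇒n1
[48] read 'e'  n1⇒n2  → match P0@[47:48]
[49] read 'b'  n2⇒n0 (via fail)

Result: [[2,0],[4,0],[6,0],[15,1],[20,1],[22,0],[28,1],[33,1],[35,0],[41,1],[48,0]]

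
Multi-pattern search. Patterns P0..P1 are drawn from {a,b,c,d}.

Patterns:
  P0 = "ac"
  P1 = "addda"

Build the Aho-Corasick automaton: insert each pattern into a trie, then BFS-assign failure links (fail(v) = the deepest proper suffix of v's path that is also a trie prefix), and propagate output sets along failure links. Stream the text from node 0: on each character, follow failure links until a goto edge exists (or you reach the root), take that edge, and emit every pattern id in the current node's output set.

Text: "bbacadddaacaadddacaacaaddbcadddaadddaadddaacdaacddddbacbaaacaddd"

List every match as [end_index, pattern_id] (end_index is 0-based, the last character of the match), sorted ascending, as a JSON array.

Construct AC machine:
Trie nodes:
  0='ε' goto a→1
  1='a' goto c→2 d→3
  2='ac' goto ·  [P0 ends]
  3='ad' goto d→4
  4='add' goto d→5
  5='addd' goto a→6
  6='addda' goto ·  [P1 ends]

Failure links (BFS by depth):
  n1('a'): parent n0 fail=0; on 'a' 0 → fail=0;  out ∅∪∅=∅
  n2('ac'): parent n1 fail=0; on 'c' 0 → fail=0;  out {0}∪∅={0}
  n3('ad'): parent n1 fail=0; on 'd' 0 → fail=0;  out ∅∪∅=∅
  n4('add'): parent n3 fail=0; on 'd' 0 → fail=0;  out ∅∪∅=∅
  n5('addd'): parent n4 fail=0; on 'd' 0 → fail=0;  out ∅∪∅=∅
  n6('addda'): parent n5 fail=0; on 'a' 0 → fail=1;  out {1}∪∅={1}

Text stream:
i=0 'b': node 0→0
i=1 'b': node 0→0
i=2 'a': node 0→1
i=3 'c': node 1→2  emit P0@[2:3]
i=4 'a': node 2→1 (via fail)
i=5 'd': node 1→3
i=6 'd': node 3→4
i=7 'd': node 4→5
i=8 'a': node 5→6  emit P1@[4:8]
i=9 'a': node 6→1 (via fail)
i=10 'c': node 1→2  emit P0@[9:10]
i=11 'a': node 2→1 (via fail)
i=12 'a': node 1→1 (via fail)
i=13 'd': node 1→3
i=14 'd': node 3→4
i=15 'd': node 4→5
i=16 'a': node 5→6  emit P1@[12:16]
i=17 'c': node 6→2 (via fail)  emit P0@[16:17]
i=18 'a': node 2→1 (via fail)
i=19 'a': node 1→1 (via fail)
i=20 'c': node 1→2  emit P0@[19:20]
i=21 'a': node 2→1 (via fail)
i=22 'a': node 1→1 (via fail)
i=23 'd': node 1→3
i=24 'd': node 3→4
i=25 'b': node 4→0 (via fail)
i=26 'c': node 0→0
i=27 'a': node 0→1
i=28 'd': node 1→3
i=29 'd': node 3→4
i=30 'd': node 4→5
i=31 'a': node 5→6  emit P1@[27:31]
i=32 'a': node 6→1 (via fail)
i=33 'd': node 1→3
i=34 'd': node 3→4
i=35 'd': node 4→5
i=36 'a': node 5→6  emit P1@[32:36]
i=37 'a': node 6→1 (via fail)
i=38 'd': node 1→3
i=39 'd': node 3→4
i=40 'd': node 4→5
i=41 'a': node 5→6  emit P1@[37:41]
i=42 'a': node 6→1 (via fail)
i=43 'c': node 1→2  emit P0@[42:43]
i=44 'd': node 2→0 (via fail)
i=45 'a': node 0→1
i=46 'a': node 1→1 (via fail)
i=47 'c': node 1→2  emit P0@[46:47]
i=48 'd': node 2→0 (via fail)
i=49 'd': node 0→0
i=50 'd': node 0→0
i=51 'd': node 0→0
i=52 'b': node 0→0
i=53 'a': node 0→1
i=54 'c': node 1→2  emit P0@[53:54]
i=55 'b': node 2→0 (via fail)
i=56 'a': node 0→1
i=57 'a': node 1→1 (via fail)
i=58 'a': node 1→1 (via fail)
i=59 'c': node 1→2  emit P0@[58:59]
i=60 'a': node 2→1 (via fail)
i=61 'd': node 1→3
i=62 'd': node 3→4
i=63 'd': node 4→5

Result: [[3,0],[8,1],[10,0],[16,1],[17,0],[20,0],[31,1],[36,1],[41,1],[43,0],[47,0],[54,0],[59,0]]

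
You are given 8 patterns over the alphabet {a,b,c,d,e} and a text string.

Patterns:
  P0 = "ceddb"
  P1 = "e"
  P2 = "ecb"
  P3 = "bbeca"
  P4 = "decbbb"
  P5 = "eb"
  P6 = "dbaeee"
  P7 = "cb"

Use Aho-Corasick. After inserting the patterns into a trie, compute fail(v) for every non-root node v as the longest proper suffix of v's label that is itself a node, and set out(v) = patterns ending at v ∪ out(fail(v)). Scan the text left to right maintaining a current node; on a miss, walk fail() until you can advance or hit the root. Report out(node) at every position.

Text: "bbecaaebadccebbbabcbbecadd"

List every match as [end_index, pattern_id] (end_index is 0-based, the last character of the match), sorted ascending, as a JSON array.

Construct AC machine:
Trie nodes:
  0='ε' goto b→9 c→1 d→14 e→6
  1='c' goto b→26 e→2
  2='ce' goto d→3
  3='ced' goto d→4
  4='cedd' goto b→5
  5='ceddb' goto ·  ←P0
  6='e' goto b→20 c→7  ←P1
  7='ec' goto b→8
  8='ecb' goto ·  ←P2
  9='b' goto b→10
  10='bb' goto e→11
  11='bbe' goto c→12
  12='bbec' goto a→13
  13='bbeca' goto ·  ←P3
  14='d' goto b→21 e→15
  15='de' goto c→16
  16='dec' goto b→17
  17='decb' goto b→18
  18='decbb' goto b→19
  19='decbbb' goto ·  ←P4
  20='eb' goto ·  ←P5
  21='db' goto a→22
  22='dba' goto e→23
  23='dbae' goto e→24
  24='dbaee' goto e→25
  25='dbaeee' goto ·  ←P6
  26='cb' goto ·  ←P7

BFS fail/out derivation:
  n1('c'): parent n0 fail=0; on 'c' 0 → fail=0;  out ∅∪∅=∅
  n6('e'): parent n0 fail=0; on 'e' 0 → fail=0;  out {1}∪∅={1}
  n9('b'): parent n0 fail=0; on 'b' 0 → fail=0;  out ∅∪∅=∅
  n14('d'): parent n0 fail=0; on 'd' 0 → fail=0;  out ∅∪∅=∅
  n2('ce'): parent n1 fail=0; on 'e' 0 → fail=6;  out ∅∪{1}={1}
  n7('ec'): parent n6 fail=0; on 'c' 0 → fail=1;  out ∅∪∅=∅
  n10('bb'): parent n9 fail=0; on 'b' 0 → fail=9;  out ∅∪∅=∅
  n15('de'): parent n14 fail=0; on 'e' 0 → fail=6;  out ∅∪{1}={1}
  n20('eb'): parent n6 fail=0; on 'b' 0 → fail=9;  out {5}∪∅={5}
  n21('db'): parent n14 fail=0; on 'b' 0 → fail=9;  out ∅∪∅=∅
  n26('cb'): parent n1 fail=0; on 'b' 0 → fail=9;  out {7}∪∅={7}
  n3('ced'): parent n2 fail=6; on 'd' 6→0 → fail=14;  out ∅∪∅=∅
  n8('ecb'): parent n7 fail=1; on 'b' 1 → fail=26;  out {2}∪{7}={2,7}
  n11('bbe'): parent n10 fail=9; on 'e' 9→0 → fail=6;  out ∅∪{1}={1}
  n16('dec'): parent n15 fail=6; on 'c' 6 → fail=7;  out ∅∪∅=∅
  n22('dba'): parent n21 fail=9; on 'a' 9→0 → fail=0;  out ∅∪∅=∅
  n4('cedd'): parent n3 fail=14; on 'd' 14→0 → fail=14;  out ∅∪∅=∅
  n12('bbec'): parent n11 fail=6; on 'c' 6 → fail=7;  out ∅∪∅=∅
  n17('decb'): parent n16 fail=7; on 'b' 7 → fail=8;  out ∅∪{2,7}={2,7}
  n23('dbae'): parent n22 fail=0; on 'e' 0 → fail=6;  out ∅∪{1}={1}
  n5('ceddb'): parent n4 fail=14; on 'b' 14 → fail=21;  out {0}∪∅={0}
  n13('bbeca'): parent n12 fail=7; on 'a' 7→1→0 → fail=0;  out {3}∪∅={3}
  n18('decbb'): parent n17 fail=8; on 'b' 8→26→9 → fail=10;  out ∅∪∅=∅
  n24('dbaee'): parent n23 fail=6; on 'e' 6→0 → fail=6;  out ∅∪{1}={1}
  n19('decbbb'): parent n18 fail=10; on 'b' 10→9 → fail=10;  out {4}∪∅={4}
  n25('dbaeee'): parent n24 fail=6; on 'e' 6→0 → fail=6;  out {6}∪{1}={1,6}

Text stream:
pos 0 'b': at 9
pos 1 'b': at 10
pos 2 'e': at 11  → match P1@[2:2]
pos 3 'c': at 12
pos 4 'a': at 13  → match P3@[0:4]
pos 5 'a': at 0 (via fail)
pos 6 'e': at 6  → match P1@[6:6]
pos 7 'b': at 20  → match P5@[6:7]
pos 8 'a': at 0 (via fail)
pos 9 'd': at 14
pos 10 'c': at 1 (via fail)
pos 11 'c': at 1 (via fail)
pos 12 'e': at 2  → match P1@[12:12]
pos 13 'b': at 20 (via fail)  → match P5@[12:13]
pos 14 'b': at 10 (via fail)
pos 15 'b': at 10 (via fail)
pos 16 'a': at 0 (via fail)
pos 17 'b': at 9
pos 18 'c': at 1 (via fail)
pos 19 'b': at 26  → match P7@[18:19]
pos 20 'b': at 10 (via fail)
pos 21 'e': at 11  → match P1@[21:21]
pos 22 'c': at 12
pos 23 'a': at 13  → match P3@[19:23]
pos 24 'd': at 14 (via fail)
pos 25 'd': at 14 (via fail)

Result: [[2,1],[4,3],[6,1],[7,5],[12,1],[13,5],[19,7],[21,1],[23,3]]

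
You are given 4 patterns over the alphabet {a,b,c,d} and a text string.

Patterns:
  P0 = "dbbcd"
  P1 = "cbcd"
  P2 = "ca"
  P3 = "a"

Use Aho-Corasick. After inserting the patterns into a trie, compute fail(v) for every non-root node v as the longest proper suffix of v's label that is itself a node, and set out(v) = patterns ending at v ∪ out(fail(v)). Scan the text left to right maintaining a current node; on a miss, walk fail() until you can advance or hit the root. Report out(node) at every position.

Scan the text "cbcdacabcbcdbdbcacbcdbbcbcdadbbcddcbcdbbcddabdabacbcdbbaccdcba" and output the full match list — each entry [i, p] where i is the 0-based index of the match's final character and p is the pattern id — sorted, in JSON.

Build:
Trie nodes:
  n0 'ε': a→11 c→6 d→1
  n1 'd': b→2
  n2 'db': b→3
  n3 'dbb': c→4
  n4 'dbbc': d→5
  n5 'dbbcd': ·  ←P0
  n6 'c': a→10 b→7
  n7 'cb': c→8
  n8 'cbc': d→9
  n9 'cbcd': ·  ←P1
  n10 'ca': ·  ←P2
  n11 'a': ·  ←P3

Failure links (BFS by depth):
  n1('d'): parent n0 fail=0; on 'd' 0 → fail=0;  out ∅∪∅=∅
  n6('c'): parent n0 fail=0; on 'c' 0 → fail=0;  out ∅∪∅=∅
  n11('a'): parent n0 fail=0; on 'a' 0 → fail=0;  out {3}∪∅={3}
  n2('db'): parent n1 fail=0; on 'b' 0 → fail=0;  out ∅∪∅=∅
  n7('cb'): parent n6 fail=0; on 'b' 0 → fail=0;  out ∅∪∅=∅
  n10('ca'): parent n6 fail=0; on 'a' 0 → fail=11;  out {2}∪{3}={2,3}
  n3('dbb'): parent n2 fail=0; on 'b' 0 → fail=0;  out ∅∪∅=∅
  n8('cbc'): parent n7 fail=0; on 'c' 0 → fail=6;  out ∅∪∅=∅
  n4('dbbc'): parent n3 fail=0; on 'c' 0 → fail=6;  out ∅∪∅=∅
  n9('cbcd'): parent n8 fail=6; on 'd' 6→0 → fail=1;  out {1}∪∅={1}
  n5('dbbcd'): parent n4 fail=6; on 'd' 6→0 → fail=1;  out {0}∪∅={0}

Text stream:
pos 0 'c': at 6
pos 1 'b': at 7
pos 2 'c': at 8
pos 3 'd': at 9  ** P1@[0:3]
pos 4 'a': at 11 (fail-walked)  ** P3@[4:4]
pos 5 'c': at 6 (fail-walked)
pos 6 'a': at 10  ** P2@[5:6],P3@[6:6]
pos 7 'b': at 0 (fail-walked)
pos 8 'c': at 6
pos 9 'b': at 7
pos 10 'c': at 8
pos 11 'd': at 9  ** P1@[8:11]
pos 12 'b': at 2 (fail-walked)
pos 13 'd': at 1 (fail-walked)
pos 14 'b': at 2
pos 15 'c': at 6 (fail-walked)
pos 16 'a': at 10  ** P2@[15:16],P3@[16:16]
pos 17 'c': at 6 (fail-walked)
pos 18 'b': at 7
pos 19 'c': at 8
pos 20 'd': at 9  ** P1@[17:20]
pos 21 'b': at 2 (fail-walked)
pos 22 'b': at 3
pos 23 'c': at 4
pos 24 'b': at 7 (fail-walked)
pos 25 'c': at 8
pos 26 'd': at 9  ** P1@[23:26]
pos 27 'a': at 11 (fail-walked)  ** P3@[27:27]
pos 28 'd': at 1 (fail-walked)
pos 29 'b': at 2
pos 30 'b': at 3
pos 31 'c': at 4
pos 32 'd': at 5  ** P0@[28:32]
pos 33 'd': at 1 (fail-walked)
pos 34 'c': at 6 (fail-walked)
pos 35 'b': at 7
pos 36 'c': at 8
pos 37 'd': at 9  ** P1@[34:37]
pos 38 'b': at 2 (fail-walked)
pos 39 'b': at 3
pos 40 'c': at 4
pos 41 'd': at 5  ** P0@[37:41]
pos 42 'd': at 1 (fail-walked)
pos 43 'a': at 11 (fail-walked)  ** P3@[43:43]
pos 44 'b': at 0 (fail-walked)
pos 45 'd': at 1
pos 46 'a': at 11 (fail-walked)  ** P3@[46:46]
pos 47 'b': at 0 (fail-walked)
pos 48 'a': at 11  ** P3@[48:48]
pos 49 'c': at 6 (fail-walked)
pos 50 'b': at 7
pos 51 'c': at 8
pos 52 'd': at 9  ** P1@[49:52]
pos 53 'b': at 2 (fail-walked)
pos 54 'b': at 3
pos 55 'a': at 11 (fail-walked)  ** P3@[55:55]
pos 56 'c': at 6 (fail-walked)
pos 57 'c': at 6 (fail-walked)
pos 58 'd': at 1 (fail-walked)
pos 59 'c': at 6 (fail-walked)
pos 60 'b': at 7
pos 61 'a': at 11 (fail-walked)  ** P3@[61:61]

All matches (sorted): [[3,1],[4,3],[6,2],[6,3],[11,1],[16,2],[16,3],[20,1],[26,1],[27,3],[32,0],[37,1],[41,0],[43,3],[46,3],[48,3],[52,1],[55,3],[61,3]]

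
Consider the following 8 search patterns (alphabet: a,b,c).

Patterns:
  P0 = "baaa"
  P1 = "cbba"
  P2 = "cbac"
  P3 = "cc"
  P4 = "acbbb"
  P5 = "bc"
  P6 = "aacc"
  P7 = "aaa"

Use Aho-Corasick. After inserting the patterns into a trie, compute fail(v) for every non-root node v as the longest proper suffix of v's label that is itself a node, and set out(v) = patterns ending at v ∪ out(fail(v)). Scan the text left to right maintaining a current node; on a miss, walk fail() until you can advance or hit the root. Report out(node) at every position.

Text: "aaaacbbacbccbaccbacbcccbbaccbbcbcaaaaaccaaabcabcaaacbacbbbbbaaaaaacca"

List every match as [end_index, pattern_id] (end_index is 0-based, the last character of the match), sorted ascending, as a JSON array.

Build automaton:
Trie (insert patterns):
  n0 'ε': a→12 b→1 c→5
  n1 'b': a→2 c→17
  n2 'ba': a→3
  n3 'baa': a→4
  n4 'baaa': ·  ←P0
  n5 'c': b→6 c→11
  n6 'cb': a→9 b→7
  n7 'cbb': a→8
  n8 'cbba': ·  ←P1
  n9 'cba': c→10
  n10 'cbac': ·  ←P2
  n11 'cc': ·  ←P3
  n12 'a': a→18 c→13
  n13 'ac': b→14
  n14 'acb': b→15
  n15 'acbb': b→16
  n16 'acbbb': ·  ←P4
  n17 'bc': ·  ←P5
  n18 'aa': a→21 c→19
  n19 'aac': c→20
  n20 'aacc': ·  ←P6
  n21 'aaa': ·  ←P7

BFS fail/out derivation:
  n1('b'): parent n0 fail=0; on 'b' 0 → fail=0;  out ∅∪∅=∅
  n5('c'): parent n0 fail=0; on 'c' 0 → fail=0;  out ∅∪∅=∅
  n12('a'): parent n0 fail=0; on 'a' 0 → fail=0;  out ∅∪∅=∅
  n2('ba'): parent n1 fail=0; on 'a' 0 → fail=12;  out ∅∪∅=∅
  n6('cb'): parent n5 fail=0; on 'b' 0 → fail=1;  out ∅∪∅=∅
  n11('cc'): parent n5 fail=0; on 'c' 0 → fail=5;  out {3}∪∅={3}
  n13('ac'): parent n12 fail=0; on 'c' 0 → fail=5;  out ∅∪∅=∅
  n17('bc'): parent n1 fail=0; on 'c' 0 → fail=5;  out {5}∪∅={5}
  n18('aa'): parent n12 fail=0; on 'a' 0 → fail=12;  out ∅∪∅=∅
  n3('baa'): parent n2 fail=12; on 'a' 12 → fail=18;  out ∅∪∅=∅
  n7('cbb'): parent n6 fail=1; on 'b' 1→0 → fail=1;  out ∅∪∅=∅
  n9('cba'): parent n6 fail=1; on 'a' 1 → fail=2;  out ∅∪∅=∅
  n14('acb'): parent n13 fail=5; on 'b' 5 → fail=6;  out ∅∪∅=∅
  n19('aac'): parent n18 fail=12; on 'c' 12 → fail=13;  out ∅∪∅=∅
  n21('aaa'): parent n18 fail=12; on 'a' 12 → fail=18;  out {7}∪∅={7}
  n4('baaa'): parent n3 fail=18; on 'a' 18 → fail=21;  out {0}∪{7}={0,7}
  n8('cbba'): parent n7 fail=1; on 'a' 1 → fail=2;  out {1}∪∅={1}
  n10('cbac'): parent n9 fail=2; on 'c' 2→12 → fail=13;  out {2}∪∅={2}
  n15('acbb'): parent n14 fail=6; on 'b' 6 → fail=7;  out ∅∪∅=∅
  n20('aacc'): parent n19 fail=13; on 'c' 13→5 → fail=11;  out {6}∪{3}={3,6}
  n16('acbbb'): parent n15 fail=7; on 'b' 7→1→0 → fail=1;  out {4}∪∅={4}

Run:
i=0 'a': node 0→12
i=1 'a': node 12→18
i=2 'a': node 18→21  ** P7@[0:2]
i=3 'a': node 21→21 (via fail)  ** P7@[1:3]
i=4 'c': node 21→19 (via fail)
i=5 'b': node 19→14 (via fail)
i=6 'b': node 14→15
i=7 'a': node 15→8 (via fail)  ** P1@[4:7]
i=8 'c': node 8→13 (via fail)
i=9 'b': node 13→14
i=10 'c': node 14→17 (via fail)  ** P5@[9:10]
i=11 'c': node 17→11 (via fail)  ** P3@[10:11]
i=12 'b': node 11→6 (via fail)
i=13 'a': node 6→9
i=14 'c': node 9→10  ** P2@[11:14]
i=15 'c': node 10→11 (via fail)  ** P3@[14:15]
i=16 'b': node 11→6 (via fail)
i=17 'a': node 6→9
i=18 'c': node 9→10  ** P2@[15:18]
i=19 'b': node 10→14 (via fail)
i=20 'c': node 14→17 (via fail)  ** P5@[19:20]
i=21 'c': node 17→11 (via fail)  ** P3@[20:21]
i=22 'c': node 11→11 (via fail)  ** P3@[21:22]
i=23 'b': node 11→6 (via fail)
i=24 'b': node 6→7
i=25 'a': node 7→8  ** P1@[22:25]
i=26 'c': node 8→13 (via fail)
i=27 'c': node 13→11 (via fail)  ** P3@[26:27]
i=28 'b': node 11→6 (via fail)
i=29 'b': node 6→7
i=30 'c': node 7→17 (via fail)  ** P5@[29:30]
i=31 'b': node 17→6 (via fail)
i=32 'c': node 6→17 (via fail)  ** P5@[31:32]
i=33 'a': node 17→12 (via fail)
i=34 'a': node 12→18
i=35 'a': node 18→21  ** P7@[33:35]
i=36 'a': node 21→21 (via fail)  ** P7@[34:36]
i=37 'a': node 21→21 (via fail)  ** P7@[35:37]
i=38 'c': node 21→19 (via fail)
i=39 'c': node 19→20  ** P3@[38:39],P6@[36:39]
i=40 'a': node 20→12 (via fail)
i=41 'a': node 12→18
i=42 'a': node 18→21  ** P7@[40:42]
i=43 'b': node 21→1 (via fail)
i=44 'c': node 1→17  ** P5@[43:44]
i=45 'a': node 17→12 (via fail)
i=46 'b': node 12→1 (via fail)
i=47 'c': node 1→17  ** P5@[46:47]
i=48 'a': node 17→12 (via fail)
i=49 'a': node 12→18
i=50 'a': node 18→21  ** P7@[48:50]
i=51 'c': node 21→19 (via fail)
i=52 'b': node 19→14 (via fail)
i=53 'a': node 14→9 (via fail)
i=54 'c': node 9→10  ** P2@[51:54]
i=55 'b': node 10→14 (via fail)
i=56 'b': node 14→15
i=57 'b': node 15→16  ** P4@[53:57]
i=58 'b': node 16→1 (via fail)
i=59 'b': node 1→1 (via fail)
i=60 'a': node 1→2
i=61 'a': node 2→3
i=62 'a': node 3→4  ** P0@[59:62],P7@[60:62]
i=63 'a': node 4→21 (via fail)  ** P7@[61:63]
i=64 'a': node 21→21 (via fail)  ** P7@[62:64]
i=65 'a': node 21→21 (via fail)  ** P7@[63:65]
i=66 'c': node 21→19 (via fail)
i=67 'c': node 19→20  ** P3@[66:67],P6@[64:67]
i=68 'a': node 20→12 (via fail)

Result: [[2,7],[3,7],[7,1],[10,5],[11,3],[14,2],[15,3],[18,2],[20,5],[21,3],[22,3],[25,1],[27,3],[30,5],[32,5],[35,7],[36,7],[37,7],[39,3],[39,6],[42,7],[44,5],[47,5],[50,7],[54,2],[57,4],[62,0],[62,7],[63,7],[64,7],[65,7],[67,3],[67,6]]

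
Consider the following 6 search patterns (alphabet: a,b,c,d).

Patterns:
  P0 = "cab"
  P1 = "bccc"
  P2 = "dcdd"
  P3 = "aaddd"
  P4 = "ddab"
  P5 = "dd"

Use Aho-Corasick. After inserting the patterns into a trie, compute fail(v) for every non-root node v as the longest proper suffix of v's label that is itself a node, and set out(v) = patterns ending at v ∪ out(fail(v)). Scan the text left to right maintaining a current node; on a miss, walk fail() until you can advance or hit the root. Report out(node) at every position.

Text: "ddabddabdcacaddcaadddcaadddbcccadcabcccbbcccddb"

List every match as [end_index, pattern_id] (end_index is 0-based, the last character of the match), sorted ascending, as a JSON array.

Build automaton:
Trie (insert patterns):
  n0 'ε': a→12 b→4 c→1 d→8
  n1 'c': a→2
  n2 'ca': b→3
  n3 'cab': ·  [P0 ends]
  n4 'b': c→5
  n5 'bc': c→6
  n6 'bcc': c→7
  n7 'bccc': ·  [P1 ends]
  n8 'd': c→9 d→17
  n9 'dc': d→10
  n10 'dcd': d→11
  n11 'dcdd': ·  [P2 ends]
  n12 'a': a→13
  n13 'aa': d→14
  n14 'aad': d→15
  n15 'aadd': d→16
  n16 'aaddd': ·  [P3 ends]
  n17 'dd': a→18  [P5 ends]
  n18 'dda': b→19
  n19 'ddab': ·  [P4 ends]

Failure links (BFS by depth):
  n1('c'): parent n0 fail=0; on 'c' 0 → fail=0;  out ∅∪∅=∅
  n4('b'): parent n0 fail=0; on 'b' 0 → fail=0;  out ∅∪∅=∅
  n8('d'): parent n0 fail=0; on 'd' 0 → fail=0;  out ∅∪∅=∅
  n12('a'): parent n0 fail=0; on 'a' 0 → fail=0;  out ∅∪∅=∅
  n2('ca'): parent n1 fail=0; on 'a' 0 → fail=12;  out ∅∪∅=∅
  n5('bc'): parent n4 fail=0; on 'c' 0 → fail=1;  out ∅∪∅=∅
  n9('dc'): parent n8 fail=0; on 'c' 0 → fail=1;  out ∅∪∅=∅
  n13('aa'): parent n12 fail=0; on 'a' 0 → fail=12;  out ∅∪∅=∅
  n17('dd'): parent n8 fail=0; on 'd' 0 → fail=8;  out {5}∪∅={5}
  n3('cab'): parent n2 fail=12; on 'b' 12→0 → fail=4;  out {0}∪∅={0}
  n6('bcc'): parent n5 fail=1; on 'c' 1→0 → fail=1;  out ∅∪∅=∅
  n10('dcd'): parent n9 fail=1; on 'd' 1→0 → fail=8;  out ∅∪∅=∅
  n14('aad'): parent n13 fail=12; on 'd' 12→0 → fail=8;  out ∅∪∅=∅
  n18('dda'): parent n17 fail=8; on 'a' 8→0 → fail=12;  out ∅∪∅=∅
  n7('bccc'): parent n6 fail=1; on 'c' 1→0 → fail=1;  out {1}∪∅={1}
  n11('dcdd'): parent n10 fail=8; on 'd' 8 → fail=17;  out {2}∪{5}={2,5}
  n15('aadd'): parent n14 fail=8; on 'd' 8 → fail=17;  out ∅∪{5}={5}
  n19('ddab'): parent n18 fail=12; on 'b' 12→0 → fail=4;  out {4}∪∅={4}
  n16('aaddd'): parent n15 fail=17; on 'd' 17→8 → fail=17;  out {3}∪{5}={3,5}

Scan:
[0] read 'd'  n0⇒n8
[1] read 'd'  n8⇒n17  emit P5@[0:1]
[2] read 'a'  n17⇒n18
[3] read 'b'  n18⇒n19  emit P4@[0:3]
[4] read 'd'  n19⇒n8 (via fail)
[5] read 'd'  n8⇒n17  emit P5@[4:5]
[6] read 'a'  n17⇒n18
[7] read 'b'  n18⇒n19  emit P4@[4:7]
[8] read 'd'  n19⇒n8 (via fail)
[9] read 'c'  n8⇒n9
[10] read 'a'  n9⇒n2 (via fail)
[11] read 'c'  n2⇒n1 (via fail)
[12] read 'a'  n1⇒n2
[13] read 'd'  n2⇒n8 (via fail)
[14] read 'd'  n8⇒n17  emit P5@[13:14]
[15] read 'c'  n17⇒n9 (via fail)
[16] read 'a'  n9⇒n2 (via fail)
[17] read 'a'  n2⇒n13 (via fail)
[18] read 'd'  n13⇒n14
[19] read 'd'  n14⇒n15  emit P5@[18:19]
[20] read 'd'  n15⇒n16  emit P3@[16:20],P5@[19:20]
[21] read 'c'  n16⇒n9 (via fail)
[22] read 'a'  n9⇒n2 (via fail)
[23] read 'a'  n2⇒n13 (via fail)
[24] read 'd'  n13⇒n14
[25] read 'd'  n14⇒n15  emit P5@[24:25]
[26] read 'd'  n15⇒n16  emit P3@[22:26],P5@[25:26]
[27] read 'b'  n16⇒n4 (via fail)
[28] read 'c'  n4⇒n5
[29] read 'c'  n5⇒n6
[30] read 'c'  n6⇒n7  emit P1@[27:30]
[31] read 'a'  n7⇒n2 (via fail)
[32] read 'd'  n2⇒n8 (via fail)
[33] read 'c'  n8⇒n9
[34] read 'a'  n9⇒n2 (via fail)
[35] read 'b'  n2⇒n3  emit P0@[33:35]
[36] read 'c'  n3⇒n5 (via fail)
[37] read 'c'  n5⇒n6
[38] read 'c'  n6⇒n7  emit P1@[35:38]
[39] read 'b'  n7⇒n4 (via fail)
[40] read 'b'  n4⇒n4 (via fail)
[41] read 'c'  n4⇒n5
[42] read 'c'  n5⇒n6
[43] read 'c'  n6⇒n7  emit P1@[40:43]
[44] read 'd'  n7⇒n8 (via fail)
[45] read 'd'  n8⇒n17  emit P5@[44:45]
[46] read 'b'  n17⇒n4 (via fail)

All matches (sorted): [[1,5],[3,4],[5,5],[7,4],[14,5],[19,5],[20,3],[20,5],[25,5],[26,3],[26,5],[30,1],[35,0],[38,1],[43,1],[45,5]]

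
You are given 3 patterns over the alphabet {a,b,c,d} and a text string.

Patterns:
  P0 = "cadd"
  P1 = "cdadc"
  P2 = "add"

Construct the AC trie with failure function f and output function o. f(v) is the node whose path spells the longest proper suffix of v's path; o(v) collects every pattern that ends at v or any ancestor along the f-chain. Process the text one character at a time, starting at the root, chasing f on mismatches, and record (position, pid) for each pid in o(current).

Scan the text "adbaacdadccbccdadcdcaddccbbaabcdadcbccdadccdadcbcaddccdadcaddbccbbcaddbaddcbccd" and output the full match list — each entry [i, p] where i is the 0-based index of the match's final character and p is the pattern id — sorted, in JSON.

Build:
Trie nodes:
  n0 'ε': a→9 c→1
  n1 'c': a→2 d→5
  n2 'ca': d→3
  n3 'cad': d→4
  n4 'cadd': ·  [P0 ends]
  n5 'cd': a→6
  n6 'cda': d→7
  n7 'cdad': c→8
  n8 'cdadc': ·  [P1 ends]
  n9 'a': d→10
  n10 'ad': d→11
  n11 'add': ·  [P2 ends]

Failure links (BFS by depth):
  fail(1) 'c': from fail(0)=0 chase 'c': 0 ⇒ 0;  out=∅∪out(0)=∅
  fail(9) 'a': from fail(0)=0 chase 'a': 0 ⇒ 0;  out=∅∪out(0)=∅
  fail(2) 'ca': from fail(1)=0 chase 'a': 0 ⇒ 9;  out=∅∪out(9)=∅
  fail(5) 'cd': from fail(1)=0 chase 'd': 0 ⇒ 0;  out=∅∪out(0)=∅
  fail(10) 'ad': from fail(9)=0 chase 'd': 0 ⇒ 0;  out=∅∪out(0)=∅
  fail(3) 'cad': from fail(2)=9 chase 'd': 9 ⇒ 10;  out=∅∪out(10)=∅
  fail(6) 'cda': from fail(5)=0 chase 'a': 0 ⇒ 9;  out=∅∪out(9)=∅
  fail(11) 'add': from fail(10)=0 chase 'd': 0 ⇒ 0;  out={2}∪out(0)={2}
  fail(4) 'cadd': from fail(3)=10 chase 'd': 10 ⇒ 11;  out={0}∪out(11)={0,2}
  fail(7) 'cdad': from fail(6)=9 chase 'd': 9 ⇒ 10;  out=∅∪out(10)=∅
  fail(8) 'cdadc': from fail(7)=10 chase 'c': 10→0 ⇒ 1;  out={1}∪out(1)={1}

Scan:
[0] read 'a'  n0⇒n9
[1] read 'd'  n9⇒n10
[2] read 'b'  n10⇒n0 (fail-walked)
[3] read 'a'  n0⇒n9
[4] read 'a'  n9⇒n9 (fail-walked)
[5] read 'c'  n9⇒n1 (fail-walked)
[6] read 'd'  n1⇒n5
[7] read 'a'  n5⇒n6
[8] read 'd'  n6⇒n7
[9] read 'c'  n7⇒n8  → match P1@[5:9]
[10] read 'c'  n8⇒n1 (fail-walked)
[11] read 'b'  n1⇒n0 (fail-walked)
[12] read 'c'  n0⇒n1
[13] read 'c'  n1⇒n1 (fail-walked)
[14] read 'd'  n1⇒n5
[15] read 'a'  n5⇒n6
[16] read 'd'  n6⇒n7
[17] read 'c'  n7⇒n8  → match P1@[13:17]
[18] read 'd'  n8⇒n5 (fail-walked)
[19] read 'c'  n5⇒n1 (fail-walked)
[20] read 'a'  n1⇒n2
[21] read 'd'  n2⇒n3
[22] read 'd'  n3⇒n4  → match P0@[19:22],P2@[20:22]
[23] read 'c'  n4⇒n1 (fail-walked)
[24] read 'c'  n1⇒n1 (fail-walked)
[25] read 'b'  n1⇒n0 (fail-walked)
[26] read 'b'  n0⇒n0
[27] read 'a'  n0⇒n9
[28] read 'a'  n9⇒n9 (fail-walked)
[29] read 'b'  n9⇒n0 (fail-walked)
[30] read 'c'  n0⇒n1
[31] read 'd'  n1⇒n5
[32] read 'a'  n5⇒n6
[33] read 'd'  n6⇒n7
[34] read 'c'  n7⇒n8  → match P1@[30:34]
[35] read 'b'  n8⇒n0 (fail-walked)
[36] read 'c'  n0⇒n1
[37] read 'c'  n1⇒n1 (fail-walked)
[38] read 'd'  n1⇒n5
[39] read 'a'  n5⇒n6
[40] read 'd'  n6⇒n7
[41] read 'c'  n7⇒n8  → match P1@[37:41]
[42] read 'c'  n8⇒n1 (fail-walked)
[43] read 'd'  n1⇒n5
[44] read 'a'  n5⇒n6
[45] read 'd'  n6⇒n7
[46] read 'c'  n7⇒n8  → match P1@[42:46]
[47] read 'b'  n8⇒n0 (fail-walked)
[48] read 'c'  n0⇒n1
[49] read 'a'  n1⇒n2
[50] read 'd'  n2⇒n3
[51] read 'd'  n3⇒n4  → match P0@[48:51],P2@[49:51]
[52] read 'c'  n4⇒n1 (fail-walked)
[53] read 'c'  n1⇒n1 (fail-walked)
[54] read 'd'  n1⇒n5
[55] read 'a'  n5⇒n6
[56] read 'd'  n6⇒n7
[57] read 'c'  n7⇒n8  → match P1@[53:57]
[58] read 'a'  n8⇒n2 (fail-walked)
[59] read 'd'  n2⇒n3
[60] read 'd'  n3⇒n4  → match P0@[57:60],P2@[58:60]
[61] read 'b'  n4⇒n0 (fail-walked)
[62] read 'c'  n0⇒n1
[63] read 'c'  n1⇒n1 (fail-walked)
[64] read 'b'  n1⇒n0 (fail-walked)
[65] read 'b'  n0⇒n0
[66] read 'c'  n0⇒n1
[67] read 'a'  n1⇒n2
[68] read 'd'  n2⇒n3
[69] read 'd'  n3⇒n4  → match P0@[66:69],P2@[67:69]
[70] read 'b'  n4⇒n0 (fail-walked)
[71] read 'a'  n0⇒n9
[72] read 'd'  n9⇒n10
[73] read 'd'  n10⇒n11  → match P2@[71:73]
[74] read 'c'  n11⇒n1 (fail-walked)
[75] read 'b'  n1⇒n0 (fail-walked)
[76] read 'c'  n0⇒n1
[77] read 'c'  n1⇒n1 (fail-walked)
[78] read 'd'  n1⇒n5

Result: [[9,1],[17,1],[22,0],[22,2],[34,1],[41,1],[46,1],[51,0],[51,2],[57,1],[60,0],[60,2],[69,0],[69,2],[73,2]]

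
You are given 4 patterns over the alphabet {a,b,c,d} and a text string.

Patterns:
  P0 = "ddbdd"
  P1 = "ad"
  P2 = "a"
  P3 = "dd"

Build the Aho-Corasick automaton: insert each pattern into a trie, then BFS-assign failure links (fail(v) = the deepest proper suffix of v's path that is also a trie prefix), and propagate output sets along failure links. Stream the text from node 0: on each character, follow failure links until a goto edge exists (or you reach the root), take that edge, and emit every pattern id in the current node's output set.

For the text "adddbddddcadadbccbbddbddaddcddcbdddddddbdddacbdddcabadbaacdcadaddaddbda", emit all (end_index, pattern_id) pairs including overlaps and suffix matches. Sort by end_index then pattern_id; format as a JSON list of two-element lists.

Build:
Trie nodes:
  0='ε' goto a→6 d→1
  1='d' goto d→2
  2='dd' goto b→3  ←P3
  3='ddb' goto d→4
  4='ddbd' goto d→5
  5='ddbdd' goto ·  ←P0
  6='a' goto d→7  ←P2
  7='ad' goto ·  ←P1

BFS fail/out derivation:
  n1('d'): parent n0 fail=0; on 'd' 0 → fail=0;  out ∅∪∅=∅
  n6('a'): parent n0 fail=0; on 'a' 0 → fail=0;  out {2}∪∅={2}
  n2('dd'): parent n1 fail=0; on 'd' 0 → fail=1;  out {3}∪∅={3}
  n7('ad'): parent n6 fail=0; on 'd' 0 → fail=1;  out {1}∪∅={1}
  n3('ddb'): parent n2 fail=1; on 'b' 1→0 → fail=0;  out ∅∪∅=∅
  n4('ddbd'): parent n3 fail=0; on 'd' 0 → fail=1;  out ∅∪∅=∅
  n5('ddbdd'): parent n4 fail=1; on 'd' 1 → fail=2;  out {0}∪{3}={0,3}

Text stream:
i=0 'a': node 0→6  ** P2@[0:0]
i=1 'd': node 6→7  ** P1@[0:1]
i=2 'd': node 7→2 (fail-walked)  ** P3@[1:2]
i=3 'd': node 2→2 (fail-walked)  ** P3@[2:3]
i=4 'b': node 2→3
i=5 'd': node 3→4
i=6 'd': node 4→5  ** P0@[2:6],P3@[5:6]
i=7 'd': node 5→2 (fail-walked)  ** P3@[6:7]
i=8 'd': node 2→2 (fail-walked)  ** P3@[7:8]
i=9 'c': node 2→0 (fail-walked)
i=10 'a': node 0→6  ** P2@[10:10]
i=11 'd': node 6→7  ** P1@[10:11]
i=12 'a': node 7→6 (fail-walked)  ** P2@[12:12]
i=13 'd': node 6→7  ** P1@[12:13]
i=14 'b': node 7→0 (fail-walked)
i=15 'c': node 0→0
i=16 'c': node 0→0
i=17 'b': node 0→0
i=18 'b': node 0→0
i=19 'd': node 0→1
i=20 'd': node 1→2  ** P3@[19:20]
i=21 'b': node 2→3
i=22 'd': node 3→4
i=23 'd': node 4→5  ** P0@[19:23],P3@[22:23]
i=24 'a': node 5→6 (fail-walked)  ** P2@[24:24]
i=25 'd': node 6→7  ** P1@[24:25]
i=26 'd': node 7→2 (fail-walked)  ** P3@[25:26]
i=27 'c': node 2→0 (fail-walked)
i=28 'd': node 0→1
i=29 'd': node 1→2  ** P3@[28:29]
i=30 'c': node 2→0 (fail-walked)
i=31 'b': node 0→0
i=32 'd': node 0→1
i=33 'd': node 1→2  ** P3@[32:33]
i=34 'd': node 2→2 (fail-walked)  ** P3@[33:34]
i=35 'd': node 2→2 (fail-walked)  ** P3@[34:35]
i=36 'd': node 2→2 (fail-walked)  ** P3@[35:36]
i=37 'd': node 2→2 (fail-walked)  ** P3@[36:37]
i=38 'd': node 2→2 (fail-walked)  ** P3@[37:38]
i=39 'b': node 2→3
i=40 'd': node 3→4
i=41 'd': node 4→5  ** P0@[37:41],P3@[40:41]
i=42 'd': node 5→2 (fail-walked)  ** P3@[41:42]
i=43 'a': node 2→6 (fail-walked)  ** P2@[43:43]
i=44 'c': node 6→0 (fail-walked)
i=45 'b': node 0→0
i=46 'd': node 0→1
i=47 'd': node 1→2  ** P3@[46:47]
i=48 'd': node 2→2 (fail-walked)  ** P3@[47:48]
i=49 'c': node 2→0 (fail-walked)
i=50 'a': node 0→6  ** P2@[50:50]
i=51 'b': node 6→0 (fail-walked)
i=52 'a': node 0→6  ** P2@[52:52]
i=53 'd': node 6→7  ** P1@[52:53]
i=54 'b': node 7→0 (fail-walked)
i=55 'a': node 0→6  ** P2@[55:55]
i=56 'a': node 6→6 (fail-walked)  ** P2@[56:56]
i=57 'c': node 6→0 (fail-walked)
i=58 'd': node 0→1
i=59 'c': node 1→0 (fail-walked)
i=60 'a': node 0→6  ** P2@[60:60]
i=61 'd': node 6→7  ** P1@[60:61]
i=62 'a': node 7→6 (fail-walked)  ** P2@[62:62]
i=63 'd': node 6→7  ** P1@[62:63]
i=64 'd': node 7→2 (fail-walked)  ** P3@[63:64]
i=65 'a': node 2→6 (fail-walked)  ** P2@[65:65]
i=66 'd': node 6→7  ** P1@[65:66]
i=67 'd': node 7→2 (fail-walked)  ** P3@[66:67]
i=68 'b': node 2→3
i=69 'd': node 3→4
i=70 'a': node 4→6 (fail-walked)  ** P2@[70:70]

Matches: [[0,2],[1,1],[2,3],[3,3],[6,0],[6,3],[7,3],[8,3],[10,2],[11,1],[12,2],[13,1],[20,3],[23,0],[23,3],[24,2],[25,1],[26,3],[29,3],[33,3],[34,3],[35,3],[36,3],[37,3],[38,3],[41,0],[41,3],[42,3],[43,2],[47,3],[48,3],[50,2],[52,2],[53,1],[55,2],[56,2],[60,2],[61,1],[62,2],[63,1],[64,3],[65,2],[66,1],[67,3],[70,2]]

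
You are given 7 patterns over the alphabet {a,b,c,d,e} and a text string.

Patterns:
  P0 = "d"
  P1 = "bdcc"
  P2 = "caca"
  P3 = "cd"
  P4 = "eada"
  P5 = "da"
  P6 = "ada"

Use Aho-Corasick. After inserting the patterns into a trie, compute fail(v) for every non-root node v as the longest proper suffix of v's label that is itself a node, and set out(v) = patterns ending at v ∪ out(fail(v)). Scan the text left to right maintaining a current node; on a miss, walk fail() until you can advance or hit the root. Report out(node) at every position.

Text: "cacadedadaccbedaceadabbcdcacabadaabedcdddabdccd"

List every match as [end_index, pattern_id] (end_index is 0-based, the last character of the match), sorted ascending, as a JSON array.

Build:
Trie nodes:
  n0 'ε': a→16 b→2 c→6 d→1 e→11
  n1 'd': a→15  ←P0
  n2 'b': d→3
  n3 'bd': c→4
  n4 'bdc': c→5
  n5 'bdcc': ·  ←P1
  n6 'c': a→7 d→10
  n7 'ca': c→8
  n8 'cac': a→9
  n9 'caca': ·  ←P2
  n10 'cd': ·  ←P3
  n11 'e': a→12
  n12 'ea': d→13
  n13 'ead': a→14
  n14 'eada': ·  ←P4
  n15 'da': ·  ←P5
  n16 'a': d→17
  n17 'ad': a→18
  n18 'ada': ·  ←P6

BFS fail/out derivation:
  n1('d'): parent n0 fail=0; on 'd' 0 → fail=0;  out {0}∪∅={0}
  n2('b'): parent n0 fail=0; on 'b' 0 → fail=0;  out ∅∪∅=∅
  n6('c'): parent n0 fail=0; on 'c' 0 → fail=0;  out ∅∪∅=∅
  n11('e'): parent n0 fail=0; on 'e' 0 → fail=0;  out ∅∪∅=∅
  n16('a'): parent n0 fail=0; on 'a' 0 → fail=0;  out ∅∪∅=∅
  n3('bd'): parent n2 fail=0; on 'd' 0 → fail=1;  out ∅∪{0}={0}
  n7('ca'): parent n6 fail=0; on 'a' 0 → fail=16;  out ∅∪∅=∅
  n10('cd'): parent n6 fail=0; on 'd' 0 → fail=1;  out {3}∪{0}={0,3}
  n12('ea'): parent n11 fail=0; on 'a' 0 → fail=16;  out ∅∪∅=∅
  n15('da'): parent n1 fail=0; on 'a' 0 → fail=16;  out {5}∪∅={5}
  n17('ad'): parent n16 fail=0; on 'd' 0 → fail=1;  out ∅∪{0}={0}
  n4('bdc'): parent n3 fail=1; on 'c' 1→0 → fail=6;  out ∅∪∅=∅
  n8('cac'): parent n7 fail=16; on 'c' 16→0 → fail=6;  out ∅∪∅=∅
  n13('ead'): parent n12 fail=16; on 'd' 16 → fail=17;  out ∅∪{0}={0}
  n18('ada'): parent n17 fail=1; on 'a' 1 → fail=15;  out {6}∪{5}={5,6}
  n5('bdcc'): parent n4 fail=6; on 'c' 6→0 → fail=6;  out {1}∪∅={1}
  n9('caca'): parent n8 fail=6; on 'a' 6 → fail=7;  out {2}∪∅={2}
  n14('eada'): parent n13 fail=17; on 'a' 17 → fail=18;  out {4}∪{5,6}={4,5,6}

Run:
[0] read 'c'  n0⇒n6
[1] read 'a'  n6⇒n7
[2] read 'c'  n7⇒n8
[3] read 'a'  n8⇒n9  emit P2@[0:3]
[4] read 'd'  n9⇒n17 (via fail)  emit P0@[4:4]
[5] read 'e'  n17⇒n11 (via fail)
[6] read 'd'  n11⇒n1 (via fail)  emit P0@[6:6]
[7] read 'a'  n1⇒n15  emit P5@[6:7]
[8] read 'd'  n15⇒n17 (via fail)  emit P0@[8:8]
[9] read 'a'  n17⇒n18  emit P5@[8:9],P6@[7:9]
[10] read 'c'  n18⇒n6 (via fail)
[11] read 'c'  n6⇒n6 (via fail)
[12] read 'b'  n6⇒n2 (via fail)
[13] read 'e'  n2⇒n11 (via fail)
[14] read 'd'  n11⇒n1 (via fail)  emit P0@[14:14]
[15] read 'a'  n1⇒n15  emit P5@[14:15]
[16] read 'c'  n15⇒n6 (via fail)
[17] read 'e'  n6⇒n11 (via fail)
[18] read 'a'  n11⇒n12
[19] read 'd'  n12⇒n13  emit P0@[19:19]
[20] read 'a'  n13⇒n14  emit P4@[17:20],P5@[19:20],P6@[18:20]
[21] read 'b'  n14⇒n2 (via fail)
[22] read 'b'  n2⇒n2 (via fail)
[23] read 'c'  n2⇒n6 (via fail)
[24] read 'd'  n6⇒n10  emit P0@[24:24],P3@[23:24]
[25] read 'c'  n10⇒n6 (via fail)
[26] read 'a'  n6⇒n7
[27] read 'c'  n7⇒n8
[28] read 'a'  n8⇒n9  emit P2@[25:28]
[29] read 'b'  n9⇒n2 (via fail)
[30] read 'a'  n2⇒n16 (via fail)
[31] read 'd'  n16⇒n17  emit P0@[31:31]
[32] read 'a'  n17⇒n18  emit P5@[31:32],P6@[30:32]
[33] read 'a'  n18⇒n16 (via fail)
[34] read 'b'  n16⇒n2 (via fail)
[35] read 'e'  n2⇒n11 (via fail)
[36] read 'd'  n11⇒n1 (via fail)  emit P0@[36:36]
[37] read 'c'  n1⇒n6 (via fail)
[38] read 'd'  n6⇒n10  emit P0@[38:38],P3@[37:38]
[39] read 'd'  n10⇒n1 (via fail)  emit P0@[39:39]
[40] read 'd'  n1⇒n1 (via fail)  emit P0@[40:40]
[41] read 'a'  n1⇒n15  emit P5@[40:41]
[42] read 'b'  n15⇒n2 (via fail)
[43] read 'd'  n2⇒n3  emit P0@[43:43]
[44] read 'c'  n3⇒n4
[45] read 'c'  n4⇒n5  emit P1@[42:45]
[46] read 'd'  n5⇒n10 (via fail)  emit P0@[46:46],P3@[45:46]

Matches: [[3,2],[4,0],[6,0],[7,5],[8,0],[9,5],[9,6],[14,0],[15,5],[19,0],[20,4],[20,5],[20,6],[24,0],[24,3],[28,2],[31,0],[32,5],[32,6],[36,0],[38,0],[38,3],[39,0],[40,0],[41,5],[43,0],[45,1],[46,0],[46,3]]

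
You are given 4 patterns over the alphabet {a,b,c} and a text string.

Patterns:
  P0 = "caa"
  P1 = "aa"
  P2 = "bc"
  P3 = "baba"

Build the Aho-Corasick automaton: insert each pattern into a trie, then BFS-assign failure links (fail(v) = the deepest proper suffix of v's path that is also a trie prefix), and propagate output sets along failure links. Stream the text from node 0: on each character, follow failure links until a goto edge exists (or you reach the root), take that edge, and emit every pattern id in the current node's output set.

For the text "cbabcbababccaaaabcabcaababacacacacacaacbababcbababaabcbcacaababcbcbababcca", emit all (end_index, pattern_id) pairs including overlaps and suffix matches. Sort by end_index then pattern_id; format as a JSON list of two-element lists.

Build automaton:
Trie nodes:
  0='ε' goto a→4 b→6 c→1
  1='c' goto a→2
  2='ca' goto a→3
  3='caa' goto ·  ←P0
  4='a' goto a→5
  5='aa' goto ·  ←P1
  6='b' goto a→8 c→7
  7='bc' goto ·  ←P2
  8='ba' goto b→9
  9='bab' goto a→10
  10='baba' goto ·  ←P3

Failure links (BFS by depth):
  n1('c'): parent n0 fail=0; on 'c' 0 → fail=0;  out ∅∪∅=∅
  n4('a'): parent n0 fail=0; on 'a' 0 → fail=0;  out ∅∪∅=∅
  n6('b'): parent n0 fail=0; on 'b' 0 → fail=0;  out ∅∪∅=∅
  n2('ca'): parent n1 fail=0; on 'a' 0 → fail=4;  out ∅∪∅=∅
  n5('aa'): parent n4 fail=0; on 'a' 0 → fail=4;  out {1}∪∅={1}
  n7('bc'): parent n6 fail=0; on 'c' 0 → fail=1;  out {2}∪∅={2}
  n8('ba'): parent n6 fail=0; on 'a' 0 → fail=4;  out ∅∪∅=∅
  n3('caa'): parent n2 fail=4; on 'a' 4 → fail=5;  out {0}∪{1}={0,1}
  n9('bab'): parent n8 fail=4; on 'b' 4→0 → fail=6;  out ∅∪∅=∅
  n10('baba'): parent n9 fail=6; on 'a' 6 → fail=8;  out {3}∪∅={3}

Run:
[0] read 'c'  n0⇒n1
[1] read 'b'  n1⇒n6 (via fail)
[2] read 'a'  n6⇒n8
[3] read 'b'  n8⇒n9
[4] read 'c'  n9⇒n7 (via fail)  emit P2@[3:4]
[5] read 'b'  n7⇒n6 (via fail)
[6] read 'a'  n6⇒n8
[7] read 'b'  n8⇒n9
[8] read 'a'  n9⇒n10  emit P3@[5:8]
[9] read 'b'  n10⇒n9 (via fail)
[10] read 'c'  n9⇒n7 (via fail)  emit P2@[9:10]
[11] read 'c'  n7⇒n1 (via fail)
[12] read 'a'  n1⇒n2
[13] read 'a'  n2⇒n3  emit P0@[11:13],P1@[12:13]
[14] read 'a'  n3⇒n5 (via fail)  emit P1@[13:14]
[15] read 'a'  n5⇒n5 (via fail)  emit P1@[14:15]
[16] read 'b'  n5⇒n6 (via fail)
[17] read 'c'  n6⇒n7  emit P2@[16:17]
[18] read 'a'  n7⇒n2 (via fail)
[19] read 'b'  n2⇒n6 (via fail)
[20] read 'c'  n6⇒n7  emit P2@[19:20]
[21] read 'a'  n7⇒n2 (via fail)
[22] read 'a'  n2⇒n3  emit P0@[20:22],P1@[21:22]
[23] read 'b'  n3⇒n6 (via fail)
[24] read 'a'  n6⇒n8
[25] read 'b'  n8⇒n9
[26] read 'a'  n9⇒n10  emit P3@[23:26]
[27] read 'c'  n10⇒n1 (via fail)
[28] read 'a'  n1⇒n2
[29] read 'c'  n2⇒n1 (via fail)
[30] read 'a'  n1⇒n2
[31] read 'c'  n2⇒n1 (via fail)
[32] read 'a'  n1⇒n2
[33] read 'c'  n2⇒n1 (via fail)
[34] read 'a'  n1⇒n2
[35] read 'c'  n2⇒n1 (via fail)
[36] read 'a'  n1⇒n2
[37] read 'a'  n2⇒n3  emit P0@[35:37],P1@[36:37]
[38] read 'c'  n3⇒n1 (via fail)
[39] read 'b'  n1⇒n6 (via fail)
[40] read 'a'  n6⇒n8
[41] read 'b'  n8⇒n9
[42] read 'a'  n9⇒n10  emit P3@[39:42]
[43] read 'b'  n10⇒n9 (via fail)
[44] read 'c'  n9⇒n7 (via fail)  emit P2@[43:44]
[45] read 'b'  n7⇒n6 (via fail)
[46] read 'a'  n6⇒n8
[47] read 'b'  n8⇒n9
[48] read 'a'  n9⇒n10  emit P3@[45:48]
[49] read 'b'  n10⇒n9 (via fail)
[50] read 'a'  n9⇒n10  emit P3@[47:50]
[51] read 'a'  n10⇒n5 (via fail)  emit P1@[50:51]
[52] read 'b'  n5⇒n6 (via fail)
[53] read 'c'  n6⇒n7  emit P2@[52:53]
[54] read 'b'  n7⇒n6 (via fail)
[55] read 'c'  n6⇒n7  emit P2@[54:55]
[56] read 'a'  n7⇒n2 (via fail)
[57] read 'c'  n2⇒n1 (via fail)
[58] read 'a'  n1⇒n2
[59] read 'a'  n2⇒n3  emit P0@[57:59],P1@[58:59]
[60] read 'b'  n3⇒n6 (via fail)
[61] read 'a'  n6⇒n8
[62] read 'b'  n8⇒n9
[63] read 'c'  n9⇒n7 (via fail)  emit P2@[62:63]
[64] read 'b'  n7⇒n6 (via fail)
[65] read 'c'  n6⇒n7  emit P2@[64:65]
[66] read 'b'  n7⇒n6 (via fail)
[67] read 'a'  n6⇒n8
[68] read 'b'  n8⇒n9
[69] read 'a'  n9⇒n10  emit P3@[66:69]
[70] read 'b'  n10⇒n9 (via fail)
[71] read 'c'  n9⇒n7 (via fail)  emit P2@[70:71]
[72] read 'c'  n7⇒n1 (via fail)
[73] read 'a'  n1⇒n2

Result: [[4,2],[8,3],[10,2],[13,0],[13,1],[14,1],[15,1],[17,2],[20,2],[22,0],[22,1],[26,3],[37,0],[37,1],[42,3],[44,2],[48,3],[50,3],[51,1],[53,2],[55,2],[59,0],[59,1],[63,2],[65,2],[69,3],[71,2]]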